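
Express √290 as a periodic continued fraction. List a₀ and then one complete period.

a₀ = ⌊√290⌋ = 17.
With m₀=0, d₀=1 and mₖ₊₁ = dₖaₖ − mₖ, dₖ₊₁ = (n − mₖ₊₁²)/dₖ, aₖ₊₁ = ⌊(a₀+mₖ₊₁)/dₖ₊₁⌋:
  k=1: m=17, d=1, a=34
d=1 and a=2a₀=34 at k=1, so the next step gives (m, d) = (17, 1) again — its k=1 value — and the period has length 1.

[17; 34]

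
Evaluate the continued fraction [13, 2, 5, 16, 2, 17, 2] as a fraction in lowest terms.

Using pₖ = aₖpₖ₋₁ + pₖ₋₂ and qₖ = aₖqₖ₋₁ + qₖ₋₂:
  k=0: a=13, p=13, q=1
  k=1: a=2, p=27, q=2
  k=2: a=5, p=148, q=11
  k=3: a=16, p=2395, q=178
  k=4: a=2, p=4938, q=367
  k=5: a=17, p=86341, q=6417
  k=6: a=2, p=177620, q=13201

177620/13201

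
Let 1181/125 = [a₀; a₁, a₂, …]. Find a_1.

1181 = 9·125 + 56   →  a_0 = 9
125 = 2·56 + 13   →  a_1 = 2

2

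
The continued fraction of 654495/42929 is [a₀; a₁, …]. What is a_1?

654495 = 15·42929 + 10560   →  a_0 = 15
42929 = 4·10560 + 689   →  a_1 = 4

4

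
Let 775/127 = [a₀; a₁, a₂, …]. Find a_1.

9

775 = 6·127 + 13   →  a_0 = 6
127 = 9·13 + 10   →  a_1 = 9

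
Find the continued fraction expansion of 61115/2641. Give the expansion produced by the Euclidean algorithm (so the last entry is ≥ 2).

61115 = 23×2641 + 372
2641 = 7×372 + 37
372 = 10×37 + 2
37 = 18×2 + 1
2 = 2×1 + 0  (stop)
So 61115/2641 = [23; 7, 10, 18, 2].

[23; 7, 10, 18, 2]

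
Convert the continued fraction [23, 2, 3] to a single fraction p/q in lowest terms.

Using pₖ = aₖpₖ₋₁ + pₖ₋₂ and qₖ = aₖqₖ₋₁ + qₖ₋₂:
  k=0: a=23, p=23, q=1
  k=1: a=2, p=47, q=2
  k=2: a=3, p=164, q=7

164/7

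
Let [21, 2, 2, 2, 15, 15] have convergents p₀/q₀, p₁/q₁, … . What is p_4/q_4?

Using pₖ = aₖpₖ₋₁ + pₖ₋₂, qₖ = aₖqₖ₋₁ + qₖ₋₂ (with p₋₁=1, p₋₂=0, q₋₁=0, q₋₂=1):
  k=0: a=21, p=21, q=1
  k=1: a=2, p=43, q=2
  k=2: a=2, p=107, q=5
  k=3: a=2, p=257, q=12
  k=4: a=15, p=3962, q=185

3962/185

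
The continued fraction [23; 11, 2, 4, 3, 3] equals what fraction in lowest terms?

25373/1099

Fold from the inside: start with 3/1.
  3 + 1/3 = 10/3
  4 + 3/10 = 43/10
  2 + 10/43 = 96/43
  11 + 43/96 = 1099/96
  23 + 96/1099 = 25373/1099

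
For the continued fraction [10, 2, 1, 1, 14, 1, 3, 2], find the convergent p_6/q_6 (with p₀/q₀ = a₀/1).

Using pₖ = aₖpₖ₋₁ + pₖ₋₂, qₖ = aₖqₖ₋₁ + qₖ₋₂ (with p₋₁=1, p₋₂=0, q₋₁=0, q₋₂=1):
  k=0: a=10, p=10, q=1
  k=1: a=2, p=21, q=2
  k=2: a=1, p=31, q=3
  k=3: a=1, p=52, q=5
  k=4: a=14, p=759, q=73
  k=5: a=1, p=811, q=78
  k=6: a=3, p=3192, q=307

3192/307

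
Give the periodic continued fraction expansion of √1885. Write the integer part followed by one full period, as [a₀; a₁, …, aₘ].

a₀ = ⌊√1885⌋ = 43.
With m₀=0, d₀=1 and mₖ₊₁ = dₖaₖ − mₖ, dₖ₊₁ = (n − mₖ₊₁²)/dₖ, aₖ₊₁ = ⌊(a₀+mₖ₊₁)/dₖ₊₁⌋:
  k=1: m=43, d=36, a=2
  k=2: m=29, d=29, a=2
  k=3: m=29, d=36, a=2
  k=4: m=43, d=1, a=86
d=1 and a=2a₀=86 at k=4, so the next step gives (m, d) = (43, 36) again — its k=1 value — and the period has length 4.

[43; 2, 2, 2, 86]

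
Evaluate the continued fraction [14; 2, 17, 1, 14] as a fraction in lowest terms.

8011/553

Using pₖ = aₖpₖ₋₁ + pₖ₋₂ and qₖ = aₖqₖ₋₁ + qₖ₋₂:
  k=0: a=14, p=14, q=1
  k=1: a=2, p=29, q=2
  k=2: a=17, p=507, q=35
  k=3: a=1, p=536, q=37
  k=4: a=14, p=8011, q=553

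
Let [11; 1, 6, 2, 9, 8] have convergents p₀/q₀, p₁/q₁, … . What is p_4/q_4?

Using pₖ = aₖpₖ₋₁ + pₖ₋₂, qₖ = aₖqₖ₋₁ + qₖ₋₂ (with p₋₁=1, p₋₂=0, q₋₁=0, q₋₂=1):
  k=0: a=11, p=11, q=1
  k=1: a=1, p=12, q=1
  k=2: a=6, p=83, q=7
  k=3: a=2, p=178, q=15
  k=4: a=9, p=1685, q=142

1685/142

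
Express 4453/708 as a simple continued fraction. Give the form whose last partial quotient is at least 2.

[6; 3, 2, 4, 1, 8, 2]

4453 = 6×708 + 205
708 = 3×205 + 93
205 = 2×93 + 19
93 = 4×19 + 17
19 = 1×17 + 2
17 = 8×2 + 1
2 = 2×1 + 0  (stop)
So 4453/708 = [6; 3, 2, 4, 1, 8, 2].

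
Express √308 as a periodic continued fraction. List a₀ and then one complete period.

a₀ = ⌊√308⌋ = 17.
With m₀=0, d₀=1 and mₖ₊₁ = dₖaₖ − mₖ, dₖ₊₁ = (n − mₖ₊₁²)/dₖ, aₖ₊₁ = ⌊(a₀+mₖ₊₁)/dₖ₊₁⌋:
  k=1: m=17, d=19, a=1
  k=2: m=2, d=16, a=1
  k=3: m=14, d=7, a=4
  k=4: m=14, d=16, a=1
  k=5: m=2, d=19, a=1
  k=6: m=17, d=1, a=34
d=1 and a=2a₀=34 at k=6, so the next step gives (m, d) = (17, 19) again — its k=1 value — and the period has length 6.

[17; 1, 1, 4, 1, 1, 34]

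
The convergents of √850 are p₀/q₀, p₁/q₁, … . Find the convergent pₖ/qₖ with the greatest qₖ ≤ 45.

√850 = [29; 6, 2, 6, 58, …] (period length 4).
Convergents:
  p_0/q_0 = 29/1
  p_1/q_1 = 175/6
  p_2/q_2 = 379/13
  p_3/q_3 = 2449/84
q_2 = 13 ≤ 45 < 84 = q_3, so the answer is 379/13.

379/13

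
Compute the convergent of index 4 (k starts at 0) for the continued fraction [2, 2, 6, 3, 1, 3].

Using pₖ = aₖpₖ₋₁ + pₖ₋₂, qₖ = aₖqₖ₋₁ + qₖ₋₂ (with p₋₁=1, p₋₂=0, q₋₁=0, q₋₂=1):
  k=0: a=2, p=2, q=1
  k=1: a=2, p=5, q=2
  k=2: a=6, p=32, q=13
  k=3: a=3, p=101, q=41
  k=4: a=1, p=133, q=54

133/54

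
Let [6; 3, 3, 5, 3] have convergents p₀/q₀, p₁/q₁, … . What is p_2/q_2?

Using pₖ = aₖpₖ₋₁ + pₖ₋₂, qₖ = aₖqₖ₋₁ + qₖ₋₂ (with p₋₁=1, p₋₂=0, q₋₁=0, q₋₂=1):
  k=0: a=6, p=6, q=1
  k=1: a=3, p=19, q=3
  k=2: a=3, p=63, q=10

63/10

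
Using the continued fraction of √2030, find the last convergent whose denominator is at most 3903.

√2030 = [45; 18, 90, …] (period length 2).
Convergents:
  p_0/q_0 = 45/1
  p_1/q_1 = 811/18
  p_2/q_2 = 73035/1621
  p_3/q_3 = 1315441/29196
q_2 = 1621 ≤ 3903 < 29196 = q_3, so the answer is 73035/1621.

73035/1621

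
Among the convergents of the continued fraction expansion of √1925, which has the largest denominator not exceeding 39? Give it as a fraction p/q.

351/8

√1925 = [43; 1, 6, 1, 86, …] (period length 4).
Convergents:
  p_0/q_0 = 43/1
  p_1/q_1 = 44/1
  p_2/q_2 = 307/7
  p_3/q_3 = 351/8
  p_4/q_4 = 30493/695
q_3 = 8 ≤ 39 < 695 = q_4, so the answer is 351/8.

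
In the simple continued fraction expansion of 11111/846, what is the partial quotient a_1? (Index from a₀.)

11111 = 13·846 + 113   →  a_0 = 13
846 = 7·113 + 55   →  a_1 = 7

7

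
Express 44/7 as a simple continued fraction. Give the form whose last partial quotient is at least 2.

[6; 3, 2]

44 = 6×7 + 2
7 = 3×2 + 1
2 = 2×1 + 0  (stop)
So 44/7 = [6; 3, 2].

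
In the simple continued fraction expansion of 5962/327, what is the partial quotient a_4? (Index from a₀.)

5962 = 18·327 + 76   →  a_0 = 18
327 = 4·76 + 23   →  a_1 = 4
76 = 3·23 + 7   →  a_2 = 3
23 = 3·7 + 2   →  a_3 = 3
7 = 3·2 + 1   →  a_4 = 3

3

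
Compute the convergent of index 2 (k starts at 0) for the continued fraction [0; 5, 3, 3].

Using pₖ = aₖpₖ₋₁ + pₖ₋₂, qₖ = aₖqₖ₋₁ + qₖ₋₂ (with p₋₁=1, p₋₂=0, q₋₁=0, q₋₂=1):
  k=0: a=0, p=0, q=1
  k=1: a=5, p=1, q=5
  k=2: a=3, p=3, q=16

3/16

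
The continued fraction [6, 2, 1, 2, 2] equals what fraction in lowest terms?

Using pₖ = aₖpₖ₋₁ + pₖ₋₂ and qₖ = aₖqₖ₋₁ + qₖ₋₂:
  k=0: a=6, p=6, q=1
  k=1: a=2, p=13, q=2
  k=2: a=1, p=19, q=3
  k=3: a=2, p=51, q=8
  k=4: a=2, p=121, q=19

121/19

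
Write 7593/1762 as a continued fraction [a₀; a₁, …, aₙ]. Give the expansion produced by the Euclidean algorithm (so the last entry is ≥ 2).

7593 = 4*1762 + 545
1762 = 3*545 + 127
545 = 4*127 + 37
127 = 3*37 + 16
37 = 2*16 + 5
16 = 3*5 + 1
5 = 5*1 + 0  (stop)
So 7593/1762 = [4; 3, 4, 3, 2, 3, 5].

[4; 3, 4, 3, 2, 3, 5]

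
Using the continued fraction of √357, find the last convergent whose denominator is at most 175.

3042/161

√357 = [18; 1, 8, 2, 8, 1, 36, …] (period length 6).
Convergents:
  p_0/q_0 = 18/1
  p_1/q_1 = 19/1
  p_2/q_2 = 170/9
  p_3/q_3 = 359/19
  p_4/q_4 = 3042/161
  p_5/q_5 = 3401/180
q_4 = 161 ≤ 175 < 180 = q_5, so the answer is 3042/161.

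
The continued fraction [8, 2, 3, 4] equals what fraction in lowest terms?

253/30

Fold from the inside: start with 4/1.
  3 + 1/4 = 13/4
  2 + 4/13 = 30/13
  8 + 13/30 = 253/30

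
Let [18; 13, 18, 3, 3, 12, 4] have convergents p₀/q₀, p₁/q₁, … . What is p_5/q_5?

Using pₖ = aₖpₖ₋₁ + pₖ₋₂, qₖ = aₖqₖ₋₁ + qₖ₋₂ (with p₋₁=1, p₋₂=0, q₋₁=0, q₋₂=1):
  k=0: a=18, p=18, q=1
  k=1: a=13, p=235, q=13
  k=2: a=18, p=4248, q=235
  k=3: a=3, p=12979, q=718
  k=4: a=3, p=43185, q=2389
  k=5: a=12, p=531199, q=29386

531199/29386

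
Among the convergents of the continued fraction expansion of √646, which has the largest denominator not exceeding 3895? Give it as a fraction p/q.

77495/3049

√646 = [25; 2, 2, 2, 50, …] (period length 4).
Convergents:
  p_0/q_0 = 25/1
  p_1/q_1 = 51/2
  p_2/q_2 = 127/5
  p_3/q_3 = 305/12
  p_4/q_4 = 15377/605
  p_5/q_5 = 31059/1222
  p_6/q_6 = 77495/3049
  p_7/q_7 = 186049/7320
q_6 = 3049 ≤ 3895 < 7320 = q_7, so the answer is 77495/3049.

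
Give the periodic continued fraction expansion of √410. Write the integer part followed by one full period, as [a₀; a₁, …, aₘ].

[20; 4, 40]

a₀ = ⌊√410⌋ = 20.
With m₀=0, d₀=1 and mₖ₊₁ = dₖaₖ − mₖ, dₖ₊₁ = (n − mₖ₊₁²)/dₖ, aₖ₊₁ = ⌊(a₀+mₖ₊₁)/dₖ₊₁⌋:
  k=1: m=20, d=10, a=4
  k=2: m=20, d=1, a=40
d=1 and a=2a₀=40 at k=2, so the next step gives (m, d) = (20, 10) again — its k=1 value — and the period has length 2.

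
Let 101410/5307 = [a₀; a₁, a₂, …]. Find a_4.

3

101410 = 19·5307 + 577   →  a_0 = 19
5307 = 9·577 + 114   →  a_1 = 9
577 = 5·114 + 7   →  a_2 = 5
114 = 16·7 + 2   →  a_3 = 16
7 = 3·2 + 1   →  a_4 = 3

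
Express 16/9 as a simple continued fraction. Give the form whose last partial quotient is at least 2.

[1; 1, 3, 2]

16 = 1×9 + 7
9 = 1×7 + 2
7 = 3×2 + 1
2 = 2×1 + 0  (stop)
So 16/9 = [1; 1, 3, 2].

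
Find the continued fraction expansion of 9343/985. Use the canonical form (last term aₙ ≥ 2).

[9; 2, 16, 2, 14]

9343 = 9·985 + 478
985 = 2·478 + 29
478 = 16·29 + 14
29 = 2·14 + 1
14 = 14·1 + 0  (stop)
So 9343/985 = [9; 2, 16, 2, 14].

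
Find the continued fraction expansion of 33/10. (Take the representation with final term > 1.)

33 = 3·10 + 3
10 = 3·3 + 1
3 = 3·1 + 0  (stop)
So 33/10 = [3; 3, 3].

[3; 3, 3]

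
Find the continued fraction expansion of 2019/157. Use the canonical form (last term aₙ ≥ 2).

2019 = 12*157 + 135
157 = 1*135 + 22
135 = 6*22 + 3
22 = 7*3 + 1
3 = 3*1 + 0  (stop)
So 2019/157 = [12; 1, 6, 7, 3].

[12; 1, 6, 7, 3]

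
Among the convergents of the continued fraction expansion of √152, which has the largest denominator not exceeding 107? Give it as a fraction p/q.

√152 = [12; 3, 24, …] (period length 2).
Convergents:
  p_0/q_0 = 12/1
  p_1/q_1 = 37/3
  p_2/q_2 = 900/73
  p_3/q_3 = 2737/222
q_2 = 73 ≤ 107 < 222 = q_3, so the answer is 900/73.

900/73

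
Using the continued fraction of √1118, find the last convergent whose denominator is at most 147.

4213/126

√1118 = [33; 2, 3, 2, 3, 2, 66, …] (period length 6).
Convergents:
  p_0/q_0 = 33/1
  p_1/q_1 = 67/2
  p_2/q_2 = 234/7
  p_3/q_3 = 535/16
  p_4/q_4 = 1839/55
  p_5/q_5 = 4213/126
  p_6/q_6 = 279897/8371
q_5 = 126 ≤ 147 < 8371 = q_6, so the answer is 4213/126.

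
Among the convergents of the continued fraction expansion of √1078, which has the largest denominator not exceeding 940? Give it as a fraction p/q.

√1078 = [32; 1, 4, 1, 64, …] (period length 4).
Convergents:
  p_0/q_0 = 32/1
  p_1/q_1 = 33/1
  p_2/q_2 = 164/5
  p_3/q_3 = 197/6
  p_4/q_4 = 12772/389
  p_5/q_5 = 12969/395
  p_6/q_6 = 64648/1969
q_5 = 395 ≤ 940 < 1969 = q_6, so the answer is 12969/395.

12969/395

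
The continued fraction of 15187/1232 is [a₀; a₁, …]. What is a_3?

1

15187 = 12·1232 + 403   →  a_0 = 12
1232 = 3·403 + 23   →  a_1 = 3
403 = 17·23 + 12   →  a_2 = 17
23 = 1·12 + 11   →  a_3 = 1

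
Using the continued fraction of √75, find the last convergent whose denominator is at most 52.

433/50

√75 = [8; 1, 1, 1, 16, …] (period length 4).
Convergents:
  p_0/q_0 = 8/1
  p_1/q_1 = 9/1
  p_2/q_2 = 17/2
  p_3/q_3 = 26/3
  p_4/q_4 = 433/50
  p_5/q_5 = 459/53
q_4 = 50 ≤ 52 < 53 = q_5, so the answer is 433/50.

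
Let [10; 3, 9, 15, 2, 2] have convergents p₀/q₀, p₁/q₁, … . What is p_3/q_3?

Using pₖ = aₖpₖ₋₁ + pₖ₋₂, qₖ = aₖqₖ₋₁ + qₖ₋₂ (with p₋₁=1, p₋₂=0, q₋₁=0, q₋₂=1):
  k=0: a=10, p=10, q=1
  k=1: a=3, p=31, q=3
  k=2: a=9, p=289, q=28
  k=3: a=15, p=4366, q=423

4366/423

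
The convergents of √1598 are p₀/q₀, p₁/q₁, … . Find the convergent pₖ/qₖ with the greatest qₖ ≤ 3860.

√1598 = [39; 1, 38, 1, 78, …] (period length 4).
Convergents:
  p_0/q_0 = 39/1
  p_1/q_1 = 40/1
  p_2/q_2 = 1559/39
  p_3/q_3 = 1599/40
  p_4/q_4 = 126281/3159
  p_5/q_5 = 127880/3199
  p_6/q_6 = 4985721/124721
q_5 = 3199 ≤ 3860 < 124721 = q_6, so the answer is 127880/3199.

127880/3199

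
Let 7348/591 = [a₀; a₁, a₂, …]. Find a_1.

2

7348 = 12·591 + 256   →  a_0 = 12
591 = 2·256 + 79   →  a_1 = 2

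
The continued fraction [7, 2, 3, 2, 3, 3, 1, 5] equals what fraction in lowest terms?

10121/1361

Using pₖ = aₖpₖ₋₁ + pₖ₋₂ and qₖ = aₖqₖ₋₁ + qₖ₋₂:
  k=0: a=7, p=7, q=1
  k=1: a=2, p=15, q=2
  k=2: a=3, p=52, q=7
  k=3: a=2, p=119, q=16
  k=4: a=3, p=409, q=55
  k=5: a=3, p=1346, q=181
  k=6: a=1, p=1755, q=236
  k=7: a=5, p=10121, q=1361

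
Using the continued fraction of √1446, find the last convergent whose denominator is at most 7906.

√1446 = [38; 38, 76, …] (period length 2).
Convergents:
  p_0/q_0 = 38/1
  p_1/q_1 = 1445/38
  p_2/q_2 = 109858/2889
  p_3/q_3 = 4176049/109820
q_2 = 2889 ≤ 7906 < 109820 = q_3, so the answer is 109858/2889.

109858/2889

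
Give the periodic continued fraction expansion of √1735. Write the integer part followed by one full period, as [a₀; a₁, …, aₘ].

[41; 1, 1, 1, 7, 1, 1, 1, 82]

a₀ = ⌊√1735⌋ = 41.
With m₀=0, d₀=1 and mₖ₊₁ = dₖaₖ − mₖ, dₖ₊₁ = (n − mₖ₊₁²)/dₖ, aₖ₊₁ = ⌊(a₀+mₖ₊₁)/dₖ₊₁⌋:
  k=1: m=41, d=54, a=1
  k=2: m=13, d=29, a=1
  k=3: m=16, d=51, a=1
  k=4: m=35, d=10, a=7
  k=5: m=35, d=51, a=1
  k=6: m=16, d=29, a=1
  k=7: m=13, d=54, a=1
  k=8: m=41, d=1, a=82
d=1 and a=2a₀=82 at k=8, so the next step gives (m, d) = (41, 54) again — its k=1 value — and the period has length 8.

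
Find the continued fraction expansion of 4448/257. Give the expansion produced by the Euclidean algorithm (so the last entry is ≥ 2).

[17; 3, 3, 1, 19]

4448 = 17×257 + 79
257 = 3×79 + 20
79 = 3×20 + 19
20 = 1×19 + 1
19 = 19×1 + 0  (stop)
So 4448/257 = [17; 3, 3, 1, 19].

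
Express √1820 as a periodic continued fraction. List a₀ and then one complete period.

a₀ = ⌊√1820⌋ = 42.
With m₀=0, d₀=1 and mₖ₊₁ = dₖaₖ − mₖ, dₖ₊₁ = (n − mₖ₊₁²)/dₖ, aₖ₊₁ = ⌊(a₀+mₖ₊₁)/dₖ₊₁⌋:
  k=1: m=42, d=56, a=1
  k=2: m=14, d=29, a=1
  k=3: m=15, d=55, a=1
  k=4: m=40, d=4, a=20
  k=5: m=40, d=55, a=1
  k=6: m=15, d=29, a=1
  k=7: m=14, d=56, a=1
  k=8: m=42, d=1, a=84
d=1 and a=2a₀=84 at k=8, so the next step gives (m, d) = (42, 56) again — its k=1 value — and the period has length 8.

[42; 1, 1, 1, 20, 1, 1, 1, 84]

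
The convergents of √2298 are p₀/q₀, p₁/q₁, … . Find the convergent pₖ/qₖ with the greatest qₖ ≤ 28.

√2298 = [47; 1, 14, 1, 94, …] (period length 4).
Convergents:
  p_0/q_0 = 47/1
  p_1/q_1 = 48/1
  p_2/q_2 = 719/15
  p_3/q_3 = 767/16
  p_4/q_4 = 72817/1519
q_3 = 16 ≤ 28 < 1519 = q_4, so the answer is 767/16.

767/16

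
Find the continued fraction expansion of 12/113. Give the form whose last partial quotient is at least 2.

[0; 9, 2, 2, 2]

12 = 0×113 + 12
113 = 9×12 + 5
12 = 2×5 + 2
5 = 2×2 + 1
2 = 2×1 + 0  (stop)
So 12/113 = [0; 9, 2, 2, 2].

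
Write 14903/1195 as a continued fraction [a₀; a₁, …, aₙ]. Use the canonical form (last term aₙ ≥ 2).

14903 = 12×1195 + 563
1195 = 2×563 + 69
563 = 8×69 + 11
69 = 6×11 + 3
11 = 3×3 + 2
3 = 1×2 + 1
2 = 2×1 + 0  (stop)
So 14903/1195 = [12; 2, 8, 6, 3, 1, 2].

[12; 2, 8, 6, 3, 1, 2]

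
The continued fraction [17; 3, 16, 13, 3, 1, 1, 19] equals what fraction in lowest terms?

1552304/89591

Using pₖ = aₖpₖ₋₁ + pₖ₋₂ and qₖ = aₖqₖ₋₁ + qₖ₋₂:
  k=0: a=17, p=17, q=1
  k=1: a=3, p=52, q=3
  k=2: a=16, p=849, q=49
  k=3: a=13, p=11089, q=640
  k=4: a=3, p=34116, q=1969
  k=5: a=1, p=45205, q=2609
  k=6: a=1, p=79321, q=4578
  k=7: a=19, p=1552304, q=89591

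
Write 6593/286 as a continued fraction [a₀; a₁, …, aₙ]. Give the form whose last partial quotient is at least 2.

[23; 19, 15]

6593 = 23·286 + 15
286 = 19·15 + 1
15 = 15·1 + 0  (stop)
So 6593/286 = [23; 19, 15].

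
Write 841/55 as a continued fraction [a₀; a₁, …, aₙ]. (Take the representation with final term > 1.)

[15; 3, 2, 3, 2]

841 = 15*55 + 16
55 = 3*16 + 7
16 = 2*7 + 2
7 = 3*2 + 1
2 = 2*1 + 0  (stop)
So 841/55 = [15; 3, 2, 3, 2].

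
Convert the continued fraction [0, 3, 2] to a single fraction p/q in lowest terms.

Fold from the inside: start with 2/1.
  3 + 1/2 = 7/2
  0 + 2/7 = 2/7

2/7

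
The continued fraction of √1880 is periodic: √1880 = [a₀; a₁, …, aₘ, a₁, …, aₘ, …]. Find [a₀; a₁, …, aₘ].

a₀ = ⌊√1880⌋ = 43.
With m₀=0, d₀=1 and mₖ₊₁ = dₖaₖ − mₖ, dₖ₊₁ = (n − mₖ₊₁²)/dₖ, aₖ₊₁ = ⌊(a₀+mₖ₊₁)/dₖ₊₁⌋:
  k=1: m=43, d=31, a=2
  k=2: m=19, d=49, a=1
  k=3: m=30, d=20, a=3
  k=4: m=30, d=49, a=1
  k=5: m=19, d=31, a=2
  k=6: m=43, d=1, a=86
d=1 and a=2a₀=86 at k=6, so the next step gives (m, d) = (43, 31) again — its k=1 value — and the period has length 6.

[43; 2, 1, 3, 1, 2, 86]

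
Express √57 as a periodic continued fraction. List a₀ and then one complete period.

a₀ = ⌊√57⌋ = 7.
With m₀=0, d₀=1 and mₖ₊₁ = dₖaₖ − mₖ, dₖ₊₁ = (n − mₖ₊₁²)/dₖ, aₖ₊₁ = ⌊(a₀+mₖ₊₁)/dₖ₊₁⌋:
  k=1: m=7, d=8, a=1
  k=2: m=1, d=7, a=1
  k=3: m=6, d=3, a=4
  k=4: m=6, d=7, a=1
  k=5: m=1, d=8, a=1
  k=6: m=7, d=1, a=14
d=1 and a=2a₀=14 at k=6, so the next step gives (m, d) = (7, 8) again — its k=1 value — and the period has length 6.

[7; 1, 1, 4, 1, 1, 14]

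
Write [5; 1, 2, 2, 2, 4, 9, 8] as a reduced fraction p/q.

Fold from the inside: start with 8/1.
  9 + 1/8 = 73/8
  4 + 8/73 = 300/73
  2 + 73/300 = 673/300
  2 + 300/673 = 1646/673
  2 + 673/1646 = 3965/1646
  1 + 1646/3965 = 5611/3965
  5 + 3965/5611 = 32020/5611

32020/5611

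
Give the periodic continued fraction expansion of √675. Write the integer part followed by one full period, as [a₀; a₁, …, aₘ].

a₀ = ⌊√675⌋ = 25.
With m₀=0, d₀=1 and mₖ₊₁ = dₖaₖ − mₖ, dₖ₊₁ = (n − mₖ₊₁²)/dₖ, aₖ₊₁ = ⌊(a₀+mₖ₊₁)/dₖ₊₁⌋:
  k=1: m=25, d=50, a=1
  k=2: m=25, d=1, a=50
d=1 and a=2a₀=50 at k=2, so the next step gives (m, d) = (25, 50) again — its k=1 value — and the period has length 2.

[25; 1, 50]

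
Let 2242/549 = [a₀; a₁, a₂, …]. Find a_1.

11

2242 = 4·549 + 46   →  a_0 = 4
549 = 11·46 + 43   →  a_1 = 11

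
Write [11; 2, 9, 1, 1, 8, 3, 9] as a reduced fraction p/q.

113695/9908

Using pₖ = aₖpₖ₋₁ + pₖ₋₂ and qₖ = aₖqₖ₋₁ + qₖ₋₂:
  k=0: a=11, p=11, q=1
  k=1: a=2, p=23, q=2
  k=2: a=9, p=218, q=19
  k=3: a=1, p=241, q=21
  k=4: a=1, p=459, q=40
  k=5: a=8, p=3913, q=341
  k=6: a=3, p=12198, q=1063
  k=7: a=9, p=113695, q=9908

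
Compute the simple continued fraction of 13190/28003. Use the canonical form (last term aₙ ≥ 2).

[0; 2, 8, 7, 1, 7, 4, 6]

13190 = 0*28003 + 13190
28003 = 2*13190 + 1623
13190 = 8*1623 + 206
1623 = 7*206 + 181
206 = 1*181 + 25
181 = 7*25 + 6
25 = 4*6 + 1
6 = 6*1 + 0  (stop)
So 13190/28003 = [0; 2, 8, 7, 1, 7, 4, 6].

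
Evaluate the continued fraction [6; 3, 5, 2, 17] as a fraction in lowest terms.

3858/611

Using pₖ = aₖpₖ₋₁ + pₖ₋₂ and qₖ = aₖqₖ₋₁ + qₖ₋₂:
  k=0: a=6, p=6, q=1
  k=1: a=3, p=19, q=3
  k=2: a=5, p=101, q=16
  k=3: a=2, p=221, q=35
  k=4: a=17, p=3858, q=611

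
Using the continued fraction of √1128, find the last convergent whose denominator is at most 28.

403/12

√1128 = [33; 1, 1, 2, 2, 2, 1, 1, 66, …] (period length 8).
Convergents:
  p_0/q_0 = 33/1
  p_1/q_1 = 34/1
  p_2/q_2 = 67/2
  p_3/q_3 = 168/5
  p_4/q_4 = 403/12
  p_5/q_5 = 974/29
q_4 = 12 ≤ 28 < 29 = q_5, so the answer is 403/12.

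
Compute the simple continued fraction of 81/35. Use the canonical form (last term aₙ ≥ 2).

81 = 2×35 + 11
35 = 3×11 + 2
11 = 5×2 + 1
2 = 2×1 + 0  (stop)
So 81/35 = [2; 3, 5, 2].

[2; 3, 5, 2]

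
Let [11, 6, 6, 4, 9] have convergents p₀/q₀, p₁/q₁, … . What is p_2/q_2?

Using pₖ = aₖpₖ₋₁ + pₖ₋₂, qₖ = aₖqₖ₋₁ + qₖ₋₂ (with p₋₁=1, p₋₂=0, q₋₁=0, q₋₂=1):
  k=0: a=11, p=11, q=1
  k=1: a=6, p=67, q=6
  k=2: a=6, p=413, q=37

413/37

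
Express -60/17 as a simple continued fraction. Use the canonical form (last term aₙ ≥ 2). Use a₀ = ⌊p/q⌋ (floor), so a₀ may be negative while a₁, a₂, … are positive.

-60 = -4*17 + 8
17 = 2*8 + 1
8 = 8*1 + 0  (stop)
So -60/17 = [-4; 2, 8].

[-4; 2, 8]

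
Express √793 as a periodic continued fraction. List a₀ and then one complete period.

a₀ = ⌊√793⌋ = 28.
With m₀=0, d₀=1 and mₖ₊₁ = dₖaₖ − mₖ, dₖ₊₁ = (n − mₖ₊₁²)/dₖ, aₖ₊₁ = ⌊(a₀+mₖ₊₁)/dₖ₊₁⌋:
  k=1: m=28, d=9, a=6
  k=2: m=26, d=13, a=4
  k=3: m=26, d=9, a=6
  k=4: m=28, d=1, a=56
d=1 and a=2a₀=56 at k=4, so the next step gives (m, d) = (28, 9) again — its k=1 value — and the period has length 4.

[28; 6, 4, 6, 56]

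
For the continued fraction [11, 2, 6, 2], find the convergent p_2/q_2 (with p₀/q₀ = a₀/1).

149/13

Using pₖ = aₖpₖ₋₁ + pₖ₋₂, qₖ = aₖqₖ₋₁ + qₖ₋₂ (with p₋₁=1, p₋₂=0, q₋₁=0, q₋₂=1):
  k=0: a=11, p=11, q=1
  k=1: a=2, p=23, q=2
  k=2: a=6, p=149, q=13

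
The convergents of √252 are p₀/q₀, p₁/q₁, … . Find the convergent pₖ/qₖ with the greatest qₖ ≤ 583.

4048/255

√252 = [15; 1, 6, 1, 30, …] (period length 4).
Convergents:
  p_0/q_0 = 15/1
  p_1/q_1 = 16/1
  p_2/q_2 = 111/7
  p_3/q_3 = 127/8
  p_4/q_4 = 3921/247
  p_5/q_5 = 4048/255
  p_6/q_6 = 28209/1777
q_5 = 255 ≤ 583 < 1777 = q_6, so the answer is 4048/255.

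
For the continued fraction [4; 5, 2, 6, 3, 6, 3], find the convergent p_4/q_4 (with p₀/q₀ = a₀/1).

Using pₖ = aₖpₖ₋₁ + pₖ₋₂, qₖ = aₖqₖ₋₁ + qₖ₋₂ (with p₋₁=1, p₋₂=0, q₋₁=0, q₋₂=1):
  k=0: a=4, p=4, q=1
  k=1: a=5, p=21, q=5
  k=2: a=2, p=46, q=11
  k=3: a=6, p=297, q=71
  k=4: a=3, p=937, q=224

937/224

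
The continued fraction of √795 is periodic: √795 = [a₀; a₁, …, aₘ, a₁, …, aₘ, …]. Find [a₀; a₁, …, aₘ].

a₀ = ⌊√795⌋ = 28.
With m₀=0, d₀=1 and mₖ₊₁ = dₖaₖ − mₖ, dₖ₊₁ = (n − mₖ₊₁²)/dₖ, aₖ₊₁ = ⌊(a₀+mₖ₊₁)/dₖ₊₁⌋:
  k=1: m=28, d=11, a=5
  k=2: m=27, d=6, a=9
  k=3: m=27, d=11, a=5
  k=4: m=28, d=1, a=56
d=1 and a=2a₀=56 at k=4, so the next step gives (m, d) = (28, 11) again — its k=1 value — and the period has length 4.

[28; 5, 9, 5, 56]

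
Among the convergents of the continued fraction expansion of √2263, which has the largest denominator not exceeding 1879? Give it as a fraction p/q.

√2263 = [47; 1, 1, 3, 47, 3, 1, 1, 94, …] (period length 8).
Convergents:
  p_0/q_0 = 47/1
  p_1/q_1 = 48/1
  p_2/q_2 = 95/2
  p_3/q_3 = 333/7
  p_4/q_4 = 15746/331
  p_5/q_5 = 47571/1000
  p_6/q_6 = 63317/1331
  p_7/q_7 = 110888/2331
q_6 = 1331 ≤ 1879 < 2331 = q_7, so the answer is 63317/1331.

63317/1331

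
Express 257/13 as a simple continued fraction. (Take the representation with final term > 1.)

[19; 1, 3, 3]

257 = 19*13 + 10
13 = 1*10 + 3
10 = 3*3 + 1
3 = 3*1 + 0  (stop)
So 257/13 = [19; 1, 3, 3].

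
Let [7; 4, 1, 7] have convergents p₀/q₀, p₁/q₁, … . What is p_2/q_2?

36/5

Using pₖ = aₖpₖ₋₁ + pₖ₋₂, qₖ = aₖqₖ₋₁ + qₖ₋₂ (with p₋₁=1, p₋₂=0, q₋₁=0, q₋₂=1):
  k=0: a=7, p=7, q=1
  k=1: a=4, p=29, q=4
  k=2: a=1, p=36, q=5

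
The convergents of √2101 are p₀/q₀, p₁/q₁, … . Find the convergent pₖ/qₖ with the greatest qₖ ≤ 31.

√2101 = [45; 1, 5, 8, 5, 1, 90, …] (period length 6).
Convergents:
  p_0/q_0 = 45/1
  p_1/q_1 = 46/1
  p_2/q_2 = 275/6
  p_3/q_3 = 2246/49
q_2 = 6 ≤ 31 < 49 = q_3, so the answer is 275/6.

275/6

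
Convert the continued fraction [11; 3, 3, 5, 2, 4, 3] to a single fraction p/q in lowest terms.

Fold from the inside: start with 3/1.
  4 + 1/3 = 13/3
  2 + 3/13 = 29/13
  5 + 13/29 = 158/29
  3 + 29/158 = 503/158
  3 + 158/503 = 1667/503
  11 + 503/1667 = 18840/1667

18840/1667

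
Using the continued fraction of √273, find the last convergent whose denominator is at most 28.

380/23

√273 = [16; 1, 1, 10, 1, 1, 32, …] (period length 6).
Convergents:
  p_0/q_0 = 16/1
  p_1/q_1 = 17/1
  p_2/q_2 = 33/2
  p_3/q_3 = 347/21
  p_4/q_4 = 380/23
  p_5/q_5 = 727/44
q_4 = 23 ≤ 28 < 44 = q_5, so the answer is 380/23.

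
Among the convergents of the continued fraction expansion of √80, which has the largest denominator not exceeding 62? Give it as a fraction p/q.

√80 = [8; 1, 16, …] (period length 2).
Convergents:
  p_0/q_0 = 8/1
  p_1/q_1 = 9/1
  p_2/q_2 = 152/17
  p_3/q_3 = 161/18
  p_4/q_4 = 2728/305
q_3 = 18 ≤ 62 < 305 = q_4, so the answer is 161/18.

161/18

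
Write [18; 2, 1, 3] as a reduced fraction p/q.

202/11

Fold from the inside: start with 3/1.
  1 + 1/3 = 4/3
  2 + 3/4 = 11/4
  18 + 4/11 = 202/11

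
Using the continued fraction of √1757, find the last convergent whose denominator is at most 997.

41707/995

√1757 = [41; 1, 10, 1, 82, …] (period length 4).
Convergents:
  p_0/q_0 = 41/1
  p_1/q_1 = 42/1
  p_2/q_2 = 461/11
  p_3/q_3 = 503/12
  p_4/q_4 = 41707/995
  p_5/q_5 = 42210/1007
q_4 = 995 ≤ 997 < 1007 = q_5, so the answer is 41707/995.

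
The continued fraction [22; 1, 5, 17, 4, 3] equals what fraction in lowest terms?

Using pₖ = aₖpₖ₋₁ + pₖ₋₂ and qₖ = aₖqₖ₋₁ + qₖ₋₂:
  k=0: a=22, p=22, q=1
  k=1: a=1, p=23, q=1
  k=2: a=5, p=137, q=6
  k=3: a=17, p=2352, q=103
  k=4: a=4, p=9545, q=418
  k=5: a=3, p=30987, q=1357

30987/1357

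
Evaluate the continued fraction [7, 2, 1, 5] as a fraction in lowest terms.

Fold from the inside: start with 5/1.
  1 + 1/5 = 6/5
  2 + 5/6 = 17/6
  7 + 6/17 = 125/17

125/17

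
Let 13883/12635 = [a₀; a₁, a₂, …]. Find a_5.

13883 = 1·12635 + 1248   →  a_0 = 1
12635 = 10·1248 + 155   →  a_1 = 10
1248 = 8·155 + 8   →  a_2 = 8
155 = 19·8 + 3   →  a_3 = 19
8 = 2·3 + 2   →  a_4 = 2
3 = 1·2 + 1   →  a_5 = 1

1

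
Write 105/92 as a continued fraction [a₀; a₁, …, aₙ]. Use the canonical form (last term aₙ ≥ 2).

[1; 7, 13]

105 = 1*92 + 13
92 = 7*13 + 1
13 = 13*1 + 0  (stop)
So 105/92 = [1; 7, 13].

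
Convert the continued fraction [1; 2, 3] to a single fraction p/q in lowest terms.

10/7

Fold from the inside: start with 3/1.
  2 + 1/3 = 7/3
  1 + 3/7 = 10/7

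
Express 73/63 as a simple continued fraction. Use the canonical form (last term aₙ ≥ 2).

[1; 6, 3, 3]

73 = 1*63 + 10
63 = 6*10 + 3
10 = 3*3 + 1
3 = 3*1 + 0  (stop)
So 73/63 = [1; 6, 3, 3].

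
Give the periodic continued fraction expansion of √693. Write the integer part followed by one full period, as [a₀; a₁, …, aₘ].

[26; 3, 12, 1, 4, 1, 12, 3, 52]

a₀ = ⌊√693⌋ = 26.
With m₀=0, d₀=1 and mₖ₊₁ = dₖaₖ − mₖ, dₖ₊₁ = (n − mₖ₊₁²)/dₖ, aₖ₊₁ = ⌊(a₀+mₖ₊₁)/dₖ₊₁⌋:
  k=1: m=26, d=17, a=3
  k=2: m=25, d=4, a=12
  k=3: m=23, d=41, a=1
  k=4: m=18, d=9, a=4
  k=5: m=18, d=41, a=1
  k=6: m=23, d=4, a=12
  k=7: m=25, d=17, a=3
  k=8: m=26, d=1, a=52
d=1 and a=2a₀=52 at k=8, so the next step gives (m, d) = (26, 17) again — its k=1 value — and the period has length 8.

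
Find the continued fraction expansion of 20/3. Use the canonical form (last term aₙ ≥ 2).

[6; 1, 2]

20 = 6×3 + 2
3 = 1×2 + 1
2 = 2×1 + 0  (stop)
So 20/3 = [6; 1, 2].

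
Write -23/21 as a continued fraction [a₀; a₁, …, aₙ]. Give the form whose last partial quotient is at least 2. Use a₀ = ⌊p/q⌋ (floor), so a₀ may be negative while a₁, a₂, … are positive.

-23 = -2×21 + 19
21 = 1×19 + 2
19 = 9×2 + 1
2 = 2×1 + 0  (stop)
So -23/21 = [-2; 1, 9, 2].

[-2; 1, 9, 2]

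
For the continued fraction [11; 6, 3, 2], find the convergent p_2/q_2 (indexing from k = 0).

212/19

Using pₖ = aₖpₖ₋₁ + pₖ₋₂, qₖ = aₖqₖ₋₁ + qₖ₋₂ (with p₋₁=1, p₋₂=0, q₋₁=0, q₋₂=1):
  k=0: a=11, p=11, q=1
  k=1: a=6, p=67, q=6
  k=2: a=3, p=212, q=19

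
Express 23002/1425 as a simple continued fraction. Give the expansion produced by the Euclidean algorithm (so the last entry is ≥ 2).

[16; 7, 18, 2, 1, 3]

23002 = 16·1425 + 202
1425 = 7·202 + 11
202 = 18·11 + 4
11 = 2·4 + 3
4 = 1·3 + 1
3 = 3·1 + 0  (stop)
So 23002/1425 = [16; 7, 18, 2, 1, 3].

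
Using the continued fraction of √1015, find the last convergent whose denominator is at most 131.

2262/71

√1015 = [31; 1, 6, 10, 2, 10, 6, 1, 62, …] (period length 8).
Convergents:
  p_0/q_0 = 31/1
  p_1/q_1 = 32/1
  p_2/q_2 = 223/7
  p_3/q_3 = 2262/71
  p_4/q_4 = 4747/149
q_3 = 71 ≤ 131 < 149 = q_4, so the answer is 2262/71.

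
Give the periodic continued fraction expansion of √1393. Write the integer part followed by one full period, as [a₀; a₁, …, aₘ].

[37; 3, 10, 3, 74]

a₀ = ⌊√1393⌋ = 37.
With m₀=0, d₀=1 and mₖ₊₁ = dₖaₖ − mₖ, dₖ₊₁ = (n − mₖ₊₁²)/dₖ, aₖ₊₁ = ⌊(a₀+mₖ₊₁)/dₖ₊₁⌋:
  k=1: m=37, d=24, a=3
  k=2: m=35, d=7, a=10
  k=3: m=35, d=24, a=3
  k=4: m=37, d=1, a=74
d=1 and a=2a₀=74 at k=4, so the next step gives (m, d) = (37, 24) again — its k=1 value — and the period has length 4.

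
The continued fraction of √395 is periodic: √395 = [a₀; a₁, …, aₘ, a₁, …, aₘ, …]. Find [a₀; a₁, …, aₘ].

a₀ = ⌊√395⌋ = 19.

[19; 1, 6, 1, 38]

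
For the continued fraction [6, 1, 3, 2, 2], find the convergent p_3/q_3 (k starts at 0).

Using pₖ = aₖpₖ₋₁ + pₖ₋₂, qₖ = aₖqₖ₋₁ + qₖ₋₂ (with p₋₁=1, p₋₂=0, q₋₁=0, q₋₂=1):
  k=0: a=6, p=6, q=1
  k=1: a=1, p=7, q=1
  k=2: a=3, p=27, q=4
  k=3: a=2, p=61, q=9

61/9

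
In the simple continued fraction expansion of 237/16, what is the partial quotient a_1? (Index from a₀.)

1

237 = 14·16 + 13   →  a_0 = 14
16 = 1·13 + 3   →  a_1 = 1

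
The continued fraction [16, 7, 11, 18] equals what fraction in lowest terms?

22775/1411

Using pₖ = aₖpₖ₋₁ + pₖ₋₂ and qₖ = aₖqₖ₋₁ + qₖ₋₂:
  k=0: a=16, p=16, q=1
  k=1: a=7, p=113, q=7
  k=2: a=11, p=1259, q=78
  k=3: a=18, p=22775, q=1411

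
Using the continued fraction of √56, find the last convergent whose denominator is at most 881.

6503/869

√56 = [7; 2, 14, …] (period length 2).
Convergents:
  p_0/q_0 = 7/1
  p_1/q_1 = 15/2
  p_2/q_2 = 217/29
  p_3/q_3 = 449/60
  p_4/q_4 = 6503/869
  p_5/q_5 = 13455/1798
q_4 = 869 ≤ 881 < 1798 = q_5, so the answer is 6503/869.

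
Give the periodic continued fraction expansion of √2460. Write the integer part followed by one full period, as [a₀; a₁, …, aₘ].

[49; 1, 1, 2, 24, 2, 1, 1, 98]

a₀ = ⌊√2460⌋ = 49.
With m₀=0, d₀=1 and mₖ₊₁ = dₖaₖ − mₖ, dₖ₊₁ = (n − mₖ₊₁²)/dₖ, aₖ₊₁ = ⌊(a₀+mₖ₊₁)/dₖ₊₁⌋:
  k=1: m=49, d=59, a=1
  k=2: m=10, d=40, a=1
  k=3: m=30, d=39, a=2
  k=4: m=48, d=4, a=24
  k=5: m=48, d=39, a=2
  k=6: m=30, d=40, a=1
  k=7: m=10, d=59, a=1
  k=8: m=49, d=1, a=98
d=1 and a=2a₀=98 at k=8, so the next step gives (m, d) = (49, 59) again — its k=1 value — and the period has length 8.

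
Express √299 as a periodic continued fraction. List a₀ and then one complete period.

[17; 3, 2, 3, 34]

a₀ = ⌊√299⌋ = 17.
With m₀=0, d₀=1 and mₖ₊₁ = dₖaₖ − mₖ, dₖ₊₁ = (n − mₖ₊₁²)/dₖ, aₖ₊₁ = ⌊(a₀+mₖ₊₁)/dₖ₊₁⌋:
  k=1: m=17, d=10, a=3
  k=2: m=13, d=13, a=2
  k=3: m=13, d=10, a=3
  k=4: m=17, d=1, a=34
d=1 and a=2a₀=34 at k=4, so the next step gives (m, d) = (17, 10) again — its k=1 value — and the period has length 4.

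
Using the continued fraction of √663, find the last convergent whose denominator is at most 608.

√663 = [25; 1, 2, 1, 50, …] (period length 4).
Convergents:
  p_0/q_0 = 25/1
  p_1/q_1 = 26/1
  p_2/q_2 = 77/3
  p_3/q_3 = 103/4
  p_4/q_4 = 5227/203
  p_5/q_5 = 5330/207
  p_6/q_6 = 15887/617
q_5 = 207 ≤ 608 < 617 = q_6, so the answer is 5330/207.

5330/207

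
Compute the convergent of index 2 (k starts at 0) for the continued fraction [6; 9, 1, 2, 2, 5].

Using pₖ = aₖpₖ₋₁ + pₖ₋₂, qₖ = aₖqₖ₋₁ + qₖ₋₂ (with p₋₁=1, p₋₂=0, q₋₁=0, q₋₂=1):
  k=0: a=6, p=6, q=1
  k=1: a=9, p=55, q=9
  k=2: a=1, p=61, q=10

61/10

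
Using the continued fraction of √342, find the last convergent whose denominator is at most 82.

√342 = [18; 2, 36, …] (period length 2).
Convergents:
  p_0/q_0 = 18/1
  p_1/q_1 = 37/2
  p_2/q_2 = 1350/73
  p_3/q_3 = 2737/148
q_2 = 73 ≤ 82 < 148 = q_3, so the answer is 1350/73.

1350/73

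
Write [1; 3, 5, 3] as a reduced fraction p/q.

67/51

Fold from the inside: start with 3/1.
  5 + 1/3 = 16/3
  3 + 3/16 = 51/16
  1 + 16/51 = 67/51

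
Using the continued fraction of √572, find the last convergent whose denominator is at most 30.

√572 = [23; 1, 10, 1, 46, …] (period length 4).
Convergents:
  p_0/q_0 = 23/1
  p_1/q_1 = 24/1
  p_2/q_2 = 263/11
  p_3/q_3 = 287/12
  p_4/q_4 = 13465/563
q_3 = 12 ≤ 30 < 563 = q_4, so the answer is 287/12.

287/12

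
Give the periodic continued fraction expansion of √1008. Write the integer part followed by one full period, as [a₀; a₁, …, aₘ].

a₀ = ⌊√1008⌋ = 31.

[31; 1, 2, 1, 62]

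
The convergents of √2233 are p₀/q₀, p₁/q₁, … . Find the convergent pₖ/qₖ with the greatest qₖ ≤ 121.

2599/55

√2233 = [47; 3, 1, 12, 1, 3, 94, …] (period length 6).
Convergents:
  p_0/q_0 = 47/1
  p_1/q_1 = 142/3
  p_2/q_2 = 189/4
  p_3/q_3 = 2410/51
  p_4/q_4 = 2599/55
  p_5/q_5 = 10207/216
q_4 = 55 ≤ 121 < 216 = q_5, so the answer is 2599/55.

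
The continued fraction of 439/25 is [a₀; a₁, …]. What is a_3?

3

439 = 17·25 + 14   →  a_0 = 17
25 = 1·14 + 11   →  a_1 = 1
14 = 1·11 + 3   →  a_2 = 1
11 = 3·3 + 2   →  a_3 = 3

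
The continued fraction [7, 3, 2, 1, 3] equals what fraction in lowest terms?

Using pₖ = aₖpₖ₋₁ + pₖ₋₂ and qₖ = aₖqₖ₋₁ + qₖ₋₂:
  k=0: a=7, p=7, q=1
  k=1: a=3, p=22, q=3
  k=2: a=2, p=51, q=7
  k=3: a=1, p=73, q=10
  k=4: a=3, p=270, q=37

270/37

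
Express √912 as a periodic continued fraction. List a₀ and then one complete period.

[30; 5, 60]

a₀ = ⌊√912⌋ = 30.
With m₀=0, d₀=1 and mₖ₊₁ = dₖaₖ − mₖ, dₖ₊₁ = (n − mₖ₊₁²)/dₖ, aₖ₊₁ = ⌊(a₀+mₖ₊₁)/dₖ₊₁⌋:
  k=1: m=30, d=12, a=5
  k=2: m=30, d=1, a=60
d=1 and a=2a₀=60 at k=2, so the next step gives (m, d) = (30, 12) again — its k=1 value — and the period has length 2.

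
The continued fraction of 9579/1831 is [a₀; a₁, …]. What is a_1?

4

9579 = 5·1831 + 424   →  a_0 = 5
1831 = 4·424 + 135   →  a_1 = 4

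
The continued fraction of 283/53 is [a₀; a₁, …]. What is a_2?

283 = 5·53 + 18   →  a_0 = 5
53 = 2·18 + 17   →  a_1 = 2
18 = 1·17 + 1   →  a_2 = 1

1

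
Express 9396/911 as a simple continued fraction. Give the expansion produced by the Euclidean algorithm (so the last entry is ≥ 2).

[10; 3, 5, 2, 1, 1, 10]

9396 = 10×911 + 286
911 = 3×286 + 53
286 = 5×53 + 21
53 = 2×21 + 11
21 = 1×11 + 10
11 = 1×10 + 1
10 = 10×1 + 0  (stop)
So 9396/911 = [10; 3, 5, 2, 1, 1, 10].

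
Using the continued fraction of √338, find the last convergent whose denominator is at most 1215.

17631/959

√338 = [18; 2, 1, 1, 2, 36, …] (period length 5).
Convergents:
  p_0/q_0 = 18/1
  p_1/q_1 = 37/2
  p_2/q_2 = 55/3
  p_3/q_3 = 92/5
  p_4/q_4 = 239/13
  p_5/q_5 = 8696/473
  p_6/q_6 = 17631/959
  p_7/q_7 = 26327/1432
q_6 = 959 ≤ 1215 < 1432 = q_7, so the answer is 17631/959.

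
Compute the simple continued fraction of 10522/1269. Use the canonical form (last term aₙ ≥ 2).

10522 = 8*1269 + 370
1269 = 3*370 + 159
370 = 2*159 + 52
159 = 3*52 + 3
52 = 17*3 + 1
3 = 3*1 + 0  (stop)
So 10522/1269 = [8; 3, 2, 3, 17, 3].

[8; 3, 2, 3, 17, 3]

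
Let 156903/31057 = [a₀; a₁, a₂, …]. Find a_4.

156903 = 5·31057 + 1618   →  a_0 = 5
31057 = 19·1618 + 315   →  a_1 = 19
1618 = 5·315 + 43   →  a_2 = 5
315 = 7·43 + 14   →  a_3 = 7
43 = 3·14 + 1   →  a_4 = 3

3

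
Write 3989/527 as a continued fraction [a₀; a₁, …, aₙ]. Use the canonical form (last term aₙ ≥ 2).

3989 = 7×527 + 300
527 = 1×300 + 227
300 = 1×227 + 73
227 = 3×73 + 8
73 = 9×8 + 1
8 = 8×1 + 0  (stop)
So 3989/527 = [7; 1, 1, 3, 9, 8].

[7; 1, 1, 3, 9, 8]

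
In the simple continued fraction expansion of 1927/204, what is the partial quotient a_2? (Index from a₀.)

1927 = 9·204 + 91   →  a_0 = 9
204 = 2·91 + 22   →  a_1 = 2
91 = 4·22 + 3   →  a_2 = 4

4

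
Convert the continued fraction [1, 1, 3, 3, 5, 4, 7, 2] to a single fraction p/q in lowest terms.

Fold from the inside: start with 2/1.
  7 + 1/2 = 15/2
  4 + 2/15 = 62/15
  5 + 15/62 = 325/62
  3 + 62/325 = 1037/325
  3 + 325/1037 = 3436/1037
  1 + 1037/3436 = 4473/3436
  1 + 3436/4473 = 7909/4473

7909/4473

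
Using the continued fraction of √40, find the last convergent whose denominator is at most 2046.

8886/1405

√40 = [6; 3, 12, …] (period length 2).
Convergents:
  p_0/q_0 = 6/1
  p_1/q_1 = 19/3
  p_2/q_2 = 234/37
  p_3/q_3 = 721/114
  p_4/q_4 = 8886/1405
  p_5/q_5 = 27379/4329
q_4 = 1405 ≤ 2046 < 4329 = q_5, so the answer is 8886/1405.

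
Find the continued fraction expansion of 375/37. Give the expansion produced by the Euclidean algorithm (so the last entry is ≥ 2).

[10; 7, 2, 2]

375 = 10×37 + 5
37 = 7×5 + 2
5 = 2×2 + 1
2 = 2×1 + 0  (stop)
So 375/37 = [10; 7, 2, 2].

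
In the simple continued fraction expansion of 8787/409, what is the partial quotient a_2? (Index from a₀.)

8787 = 21·409 + 198   →  a_0 = 21
409 = 2·198 + 13   →  a_1 = 2
198 = 15·13 + 3   →  a_2 = 15

15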